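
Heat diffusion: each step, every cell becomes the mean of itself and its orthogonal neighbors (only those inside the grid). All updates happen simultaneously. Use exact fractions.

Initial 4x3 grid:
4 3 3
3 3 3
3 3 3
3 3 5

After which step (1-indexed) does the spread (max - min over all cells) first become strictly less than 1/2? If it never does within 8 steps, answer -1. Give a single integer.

Step 1: max=11/3, min=3, spread=2/3
Step 2: max=32/9, min=49/16, spread=71/144
  -> spread < 1/2 first at step 2
Step 3: max=365/108, min=449/144, spread=113/432
Step 4: max=43097/12960, min=9043/2880, spread=4807/25920
Step 5: max=2550481/777600, min=32683853/10368000, spread=3967681/31104000
Step 6: max=152009639/46656000, min=294501923/93312000, spread=1903471/18662400
Step 7: max=9074080921/2799360000, min=17697196417/5598720000, spread=18038617/223948800
Step 8: max=542737342739/167961600000, min=1063375222403/335923200000, spread=883978523/13436928000

Answer: 2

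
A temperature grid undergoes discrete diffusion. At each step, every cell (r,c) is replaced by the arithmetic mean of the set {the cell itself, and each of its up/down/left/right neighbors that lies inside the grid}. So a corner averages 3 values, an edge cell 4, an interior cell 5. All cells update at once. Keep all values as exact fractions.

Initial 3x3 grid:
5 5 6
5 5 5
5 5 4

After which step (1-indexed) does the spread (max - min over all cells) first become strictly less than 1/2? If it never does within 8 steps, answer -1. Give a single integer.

Step 1: max=16/3, min=14/3, spread=2/3
Step 2: max=187/36, min=173/36, spread=7/18
  -> spread < 1/2 first at step 2
Step 3: max=2209/432, min=2111/432, spread=49/216
Step 4: max=35071/6912, min=34049/6912, spread=511/3456
Step 5: max=419029/82944, min=410411/82944, spread=4309/41472
Step 6: max=5012935/995328, min=4940345/995328, spread=36295/497664
Step 7: max=60025453/11943936, min=59413907/11943936, spread=305773/5971968
Step 8: max=719212111/143327232, min=714060209/143327232, spread=2575951/71663616

Answer: 2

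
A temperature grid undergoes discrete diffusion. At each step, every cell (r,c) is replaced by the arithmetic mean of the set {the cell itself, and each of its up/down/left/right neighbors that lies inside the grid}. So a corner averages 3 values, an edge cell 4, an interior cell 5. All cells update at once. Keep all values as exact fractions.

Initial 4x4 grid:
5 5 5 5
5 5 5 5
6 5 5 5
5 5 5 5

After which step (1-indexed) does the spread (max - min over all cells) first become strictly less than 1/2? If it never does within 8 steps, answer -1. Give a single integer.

Step 1: max=16/3, min=5, spread=1/3
  -> spread < 1/2 first at step 1
Step 2: max=631/120, min=5, spread=31/120
Step 3: max=5611/1080, min=5, spread=211/1080
Step 4: max=556843/108000, min=5, spread=16843/108000
Step 5: max=4998643/972000, min=45079/9000, spread=130111/972000
Step 6: max=149442367/29160000, min=2707159/540000, spread=3255781/29160000
Step 7: max=4474353691/874800000, min=2711107/540000, spread=82360351/874800000
Step 8: max=133971316891/26244000000, min=488506441/97200000, spread=2074577821/26244000000

Answer: 1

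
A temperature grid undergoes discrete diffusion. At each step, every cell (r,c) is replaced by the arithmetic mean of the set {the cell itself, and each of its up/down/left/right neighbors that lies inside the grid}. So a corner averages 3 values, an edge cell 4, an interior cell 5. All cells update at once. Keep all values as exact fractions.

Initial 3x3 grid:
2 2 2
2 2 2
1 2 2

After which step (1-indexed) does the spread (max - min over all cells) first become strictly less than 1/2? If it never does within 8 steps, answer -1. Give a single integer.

Step 1: max=2, min=5/3, spread=1/3
  -> spread < 1/2 first at step 1
Step 2: max=2, min=31/18, spread=5/18
Step 3: max=2, min=391/216, spread=41/216
Step 4: max=709/360, min=23789/12960, spread=347/2592
Step 5: max=7043/3600, min=1448263/777600, spread=2921/31104
Step 6: max=838517/432000, min=87483461/46656000, spread=24611/373248
Step 7: max=18783259/9720000, min=5279997967/2799360000, spread=207329/4478976
Step 8: max=997998401/518400000, min=317893247549/167961600000, spread=1746635/53747712

Answer: 1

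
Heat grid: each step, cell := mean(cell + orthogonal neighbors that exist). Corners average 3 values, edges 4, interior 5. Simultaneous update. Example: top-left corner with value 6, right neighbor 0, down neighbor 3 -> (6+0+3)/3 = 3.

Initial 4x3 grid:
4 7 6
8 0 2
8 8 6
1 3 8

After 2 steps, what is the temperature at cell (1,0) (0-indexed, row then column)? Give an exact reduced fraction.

Answer: 271/48

Derivation:
Step 1: cell (1,0) = 5
Step 2: cell (1,0) = 271/48
Full grid after step 2:
  187/36 247/48 17/4
  271/48 91/20 39/8
  81/16 109/20 121/24
  61/12 59/12 50/9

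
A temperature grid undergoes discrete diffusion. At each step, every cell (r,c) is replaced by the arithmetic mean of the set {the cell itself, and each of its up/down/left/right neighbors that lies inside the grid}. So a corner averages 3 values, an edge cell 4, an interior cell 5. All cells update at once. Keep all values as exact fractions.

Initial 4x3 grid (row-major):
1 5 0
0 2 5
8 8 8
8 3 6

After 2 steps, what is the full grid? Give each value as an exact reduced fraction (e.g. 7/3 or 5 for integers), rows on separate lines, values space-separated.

Answer: 9/4 17/6 109/36
59/16 183/50 107/24
1253/240 144/25 659/120
223/36 481/80 56/9

Derivation:
After step 1:
  2 2 10/3
  11/4 4 15/4
  6 29/5 27/4
  19/3 25/4 17/3
After step 2:
  9/4 17/6 109/36
  59/16 183/50 107/24
  1253/240 144/25 659/120
  223/36 481/80 56/9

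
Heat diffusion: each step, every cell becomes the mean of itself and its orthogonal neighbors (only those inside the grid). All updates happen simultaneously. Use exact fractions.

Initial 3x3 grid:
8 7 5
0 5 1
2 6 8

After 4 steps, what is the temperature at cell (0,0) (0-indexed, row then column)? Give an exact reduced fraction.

Step 1: cell (0,0) = 5
Step 2: cell (0,0) = 5
Step 3: cell (0,0) = 91/20
Step 4: cell (0,0) = 5537/1200
Full grid after step 4:
  5537/1200 4039307/864000 157399/32400
  3733057/864000 22997/5000 4019057/864000
  137999/32400 3753307/864000 5537/1200

Answer: 5537/1200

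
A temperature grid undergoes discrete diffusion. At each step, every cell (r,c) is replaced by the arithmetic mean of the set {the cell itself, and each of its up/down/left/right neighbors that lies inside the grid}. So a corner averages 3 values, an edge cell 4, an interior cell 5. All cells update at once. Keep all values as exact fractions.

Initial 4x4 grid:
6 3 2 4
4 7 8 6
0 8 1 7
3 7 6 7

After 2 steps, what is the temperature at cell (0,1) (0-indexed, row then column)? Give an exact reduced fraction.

Step 1: cell (0,1) = 9/2
Step 2: cell (0,1) = 229/48
Full grid after step 2:
  157/36 229/48 351/80 29/6
  55/12 483/100 273/50 203/40
  239/60 527/100 259/50 145/24
  157/36 1151/240 287/48 103/18

Answer: 229/48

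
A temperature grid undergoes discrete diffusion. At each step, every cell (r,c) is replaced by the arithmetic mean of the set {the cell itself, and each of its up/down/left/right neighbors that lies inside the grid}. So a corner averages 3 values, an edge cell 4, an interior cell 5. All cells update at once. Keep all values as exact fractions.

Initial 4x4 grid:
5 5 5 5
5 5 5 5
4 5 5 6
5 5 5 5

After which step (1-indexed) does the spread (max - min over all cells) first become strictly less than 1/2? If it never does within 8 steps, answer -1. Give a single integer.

Step 1: max=16/3, min=14/3, spread=2/3
Step 2: max=631/120, min=569/120, spread=31/60
Step 3: max=5611/1080, min=5189/1080, spread=211/540
  -> spread < 1/2 first at step 3
Step 4: max=555871/108000, min=524129/108000, spread=15871/54000
Step 5: max=4975891/972000, min=4744109/972000, spread=115891/486000
Step 6: max=495232711/97200000, min=476767289/97200000, spread=9232711/48600000
Step 7: max=4441159531/874800000, min=4306840469/874800000, spread=67159531/437400000
Step 8: max=443020197151/87480000000, min=431779802849/87480000000, spread=5620197151/43740000000

Answer: 3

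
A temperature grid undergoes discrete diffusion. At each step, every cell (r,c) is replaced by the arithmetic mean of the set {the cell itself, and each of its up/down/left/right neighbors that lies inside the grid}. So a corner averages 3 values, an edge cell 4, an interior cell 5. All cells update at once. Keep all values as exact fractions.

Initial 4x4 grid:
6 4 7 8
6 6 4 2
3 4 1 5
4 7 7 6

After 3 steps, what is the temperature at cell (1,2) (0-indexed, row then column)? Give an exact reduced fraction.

Step 1: cell (1,2) = 4
Step 2: cell (1,2) = 47/10
Step 3: cell (1,2) = 28201/6000
Full grid after step 3:
  2837/540 377/72 1871/360 2183/432
  1777/360 3661/750 28201/6000 1381/288
  8503/1800 27739/6000 2337/500 10943/2400
  10297/2160 35167/7200 11573/2400 443/90

Answer: 28201/6000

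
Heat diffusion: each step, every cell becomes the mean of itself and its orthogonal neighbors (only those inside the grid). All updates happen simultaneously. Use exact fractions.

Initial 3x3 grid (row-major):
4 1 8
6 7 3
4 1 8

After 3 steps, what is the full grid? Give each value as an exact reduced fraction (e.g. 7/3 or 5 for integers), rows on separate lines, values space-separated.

After step 1:
  11/3 5 4
  21/4 18/5 13/2
  11/3 5 4
After step 2:
  167/36 61/15 31/6
  971/240 507/100 181/40
  167/36 61/15 31/6
After step 3:
  9181/2160 2131/450 1651/360
  66217/14400 26129/6000 11957/2400
  9181/2160 2131/450 1651/360

Answer: 9181/2160 2131/450 1651/360
66217/14400 26129/6000 11957/2400
9181/2160 2131/450 1651/360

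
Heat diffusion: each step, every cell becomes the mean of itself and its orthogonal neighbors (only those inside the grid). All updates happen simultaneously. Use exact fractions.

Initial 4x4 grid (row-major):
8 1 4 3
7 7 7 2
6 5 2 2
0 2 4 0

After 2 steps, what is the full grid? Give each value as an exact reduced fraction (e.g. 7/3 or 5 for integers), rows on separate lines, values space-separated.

Answer: 52/9 1169/240 323/80 41/12
667/120 131/25 421/100 31/10
557/120 421/100 163/50 11/4
119/36 709/240 43/16 11/6

Derivation:
After step 1:
  16/3 5 15/4 3
  7 27/5 22/5 7/2
  9/2 22/5 4 3/2
  8/3 11/4 2 2
After step 2:
  52/9 1169/240 323/80 41/12
  667/120 131/25 421/100 31/10
  557/120 421/100 163/50 11/4
  119/36 709/240 43/16 11/6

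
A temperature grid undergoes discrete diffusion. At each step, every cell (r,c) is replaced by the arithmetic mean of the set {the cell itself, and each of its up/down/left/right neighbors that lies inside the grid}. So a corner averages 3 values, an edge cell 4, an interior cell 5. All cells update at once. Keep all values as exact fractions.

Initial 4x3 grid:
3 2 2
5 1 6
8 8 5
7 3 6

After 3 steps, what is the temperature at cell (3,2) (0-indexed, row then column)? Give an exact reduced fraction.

Step 1: cell (3,2) = 14/3
Step 2: cell (3,2) = 203/36
Step 3: cell (3,2) = 2291/432
Full grid after step 3:
  8069/2160 1489/450 7619/2160
  31199/7200 6583/1500 28799/7200
  13423/2400 3809/750 37069/7200
  277/48 20807/3600 2291/432

Answer: 2291/432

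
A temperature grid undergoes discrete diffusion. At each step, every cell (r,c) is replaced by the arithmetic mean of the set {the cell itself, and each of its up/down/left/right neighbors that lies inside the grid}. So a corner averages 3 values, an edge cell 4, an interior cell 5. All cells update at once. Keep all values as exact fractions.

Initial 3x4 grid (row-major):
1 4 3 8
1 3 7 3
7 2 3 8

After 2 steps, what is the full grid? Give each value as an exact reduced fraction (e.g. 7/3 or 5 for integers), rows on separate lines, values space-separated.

After step 1:
  2 11/4 11/2 14/3
  3 17/5 19/5 13/2
  10/3 15/4 5 14/3
After step 2:
  31/12 273/80 1003/240 50/9
  44/15 167/50 121/25 589/120
  121/36 929/240 1033/240 97/18

Answer: 31/12 273/80 1003/240 50/9
44/15 167/50 121/25 589/120
121/36 929/240 1033/240 97/18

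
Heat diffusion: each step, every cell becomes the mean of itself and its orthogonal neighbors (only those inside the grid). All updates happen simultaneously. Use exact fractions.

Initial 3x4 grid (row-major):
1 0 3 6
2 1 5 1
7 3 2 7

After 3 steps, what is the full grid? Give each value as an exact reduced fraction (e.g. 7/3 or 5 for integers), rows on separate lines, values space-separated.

Answer: 737/360 1729/800 21401/7200 3577/1080
3943/1600 1369/500 1138/375 53447/14400
2219/720 3731/1200 6419/1800 7829/2160

Derivation:
After step 1:
  1 5/4 7/2 10/3
  11/4 11/5 12/5 19/4
  4 13/4 17/4 10/3
After step 2:
  5/3 159/80 629/240 139/36
  199/80 237/100 171/50 829/240
  10/3 137/40 397/120 37/9
After step 3:
  737/360 1729/800 21401/7200 3577/1080
  3943/1600 1369/500 1138/375 53447/14400
  2219/720 3731/1200 6419/1800 7829/2160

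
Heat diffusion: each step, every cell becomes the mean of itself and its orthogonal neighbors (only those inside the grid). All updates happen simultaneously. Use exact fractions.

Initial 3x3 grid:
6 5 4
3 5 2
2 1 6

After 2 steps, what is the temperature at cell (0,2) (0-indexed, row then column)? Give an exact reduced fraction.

Answer: 155/36

Derivation:
Step 1: cell (0,2) = 11/3
Step 2: cell (0,2) = 155/36
Full grid after step 2:
  41/9 62/15 155/36
  52/15 399/100 847/240
  19/6 117/40 43/12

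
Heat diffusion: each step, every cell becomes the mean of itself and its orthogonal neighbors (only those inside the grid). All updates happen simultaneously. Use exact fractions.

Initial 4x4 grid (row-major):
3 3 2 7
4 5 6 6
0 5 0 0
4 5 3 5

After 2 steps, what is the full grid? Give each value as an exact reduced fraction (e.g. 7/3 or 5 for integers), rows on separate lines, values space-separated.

Answer: 115/36 941/240 331/80 19/4
851/240 353/100 409/100 163/40
49/16 179/50 78/25 389/120
7/2 27/8 389/120 26/9

Derivation:
After step 1:
  10/3 13/4 9/2 5
  3 23/5 19/5 19/4
  13/4 3 14/5 11/4
  3 17/4 13/4 8/3
After step 2:
  115/36 941/240 331/80 19/4
  851/240 353/100 409/100 163/40
  49/16 179/50 78/25 389/120
  7/2 27/8 389/120 26/9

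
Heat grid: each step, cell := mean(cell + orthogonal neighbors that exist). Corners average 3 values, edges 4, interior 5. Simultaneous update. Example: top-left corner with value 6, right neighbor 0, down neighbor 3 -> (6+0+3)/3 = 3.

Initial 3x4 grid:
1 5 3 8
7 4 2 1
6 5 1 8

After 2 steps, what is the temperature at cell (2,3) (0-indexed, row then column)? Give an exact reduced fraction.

Step 1: cell (2,3) = 10/3
Step 2: cell (2,3) = 145/36
Full grid after step 2:
  145/36 1001/240 279/80 53/12
  583/120 371/100 401/100 857/240
  29/6 93/20 203/60 145/36

Answer: 145/36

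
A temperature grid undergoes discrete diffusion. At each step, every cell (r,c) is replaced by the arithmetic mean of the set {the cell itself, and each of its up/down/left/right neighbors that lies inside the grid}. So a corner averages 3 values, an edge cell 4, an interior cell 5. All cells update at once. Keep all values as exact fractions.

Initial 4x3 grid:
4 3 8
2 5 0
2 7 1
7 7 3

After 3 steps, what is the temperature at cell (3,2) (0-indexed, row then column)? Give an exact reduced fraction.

Step 1: cell (3,2) = 11/3
Step 2: cell (3,2) = 149/36
Step 3: cell (3,2) = 9049/2160
Full grid after step 3:
  2653/720 6967/1800 8029/2160
  9341/2400 2813/750 26773/7200
  31313/7200 523/125 27463/7200
  10439/2160 5543/1200 9049/2160

Answer: 9049/2160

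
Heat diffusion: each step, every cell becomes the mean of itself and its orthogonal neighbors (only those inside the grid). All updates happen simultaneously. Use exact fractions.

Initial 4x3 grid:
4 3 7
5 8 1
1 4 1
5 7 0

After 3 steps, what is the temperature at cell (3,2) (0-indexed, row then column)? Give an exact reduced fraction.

Step 1: cell (3,2) = 8/3
Step 2: cell (3,2) = 49/18
Step 3: cell (3,2) = 6967/2160
Full grid after step 3:
  3149/720 32419/7200 8797/2160
  3501/800 11951/3000 28009/7200
  28559/7200 1921/500 23059/7200
  8657/2160 88/25 6967/2160

Answer: 6967/2160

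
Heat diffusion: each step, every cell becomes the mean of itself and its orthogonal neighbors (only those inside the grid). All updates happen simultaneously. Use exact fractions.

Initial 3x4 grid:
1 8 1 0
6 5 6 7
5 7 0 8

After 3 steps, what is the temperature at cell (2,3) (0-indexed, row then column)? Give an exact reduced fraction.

Answer: 3341/720

Derivation:
Step 1: cell (2,3) = 5
Step 2: cell (2,3) = 31/6
Step 3: cell (2,3) = 3341/720
Full grid after step 3:
  3473/720 213/50 956/225 8323/2160
  22883/4800 9997/2000 25951/6000 65249/14400
  3773/720 1453/300 377/75 3341/720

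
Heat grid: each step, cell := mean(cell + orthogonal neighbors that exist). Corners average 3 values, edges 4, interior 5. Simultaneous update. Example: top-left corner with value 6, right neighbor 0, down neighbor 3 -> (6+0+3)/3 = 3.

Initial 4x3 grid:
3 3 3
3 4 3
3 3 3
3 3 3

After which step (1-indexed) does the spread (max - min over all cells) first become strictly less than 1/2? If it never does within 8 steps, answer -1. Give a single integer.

Answer: 1

Derivation:
Step 1: max=13/4, min=3, spread=1/4
  -> spread < 1/2 first at step 1
Step 2: max=323/100, min=3, spread=23/100
Step 3: max=15211/4800, min=1213/400, spread=131/960
Step 4: max=136151/43200, min=21991/7200, spread=841/8640
Step 5: max=54382051/17280000, min=4413373/1440000, spread=56863/691200
Step 6: max=488094341/155520000, min=39869543/12960000, spread=386393/6220800
Step 7: max=195017723131/62208000000, min=15972358813/5184000000, spread=26795339/497664000
Step 8: max=11681255714129/3732480000000, min=960206149667/311040000000, spread=254051069/5971968000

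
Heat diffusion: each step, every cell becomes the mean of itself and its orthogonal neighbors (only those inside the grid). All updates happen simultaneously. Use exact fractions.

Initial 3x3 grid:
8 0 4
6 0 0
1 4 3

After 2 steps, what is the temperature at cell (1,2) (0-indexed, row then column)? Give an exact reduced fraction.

Step 1: cell (1,2) = 7/4
Step 2: cell (1,2) = 89/48
Full grid after step 2:
  137/36 11/4 73/36
  169/48 5/2 89/48
  113/36 5/2 73/36

Answer: 89/48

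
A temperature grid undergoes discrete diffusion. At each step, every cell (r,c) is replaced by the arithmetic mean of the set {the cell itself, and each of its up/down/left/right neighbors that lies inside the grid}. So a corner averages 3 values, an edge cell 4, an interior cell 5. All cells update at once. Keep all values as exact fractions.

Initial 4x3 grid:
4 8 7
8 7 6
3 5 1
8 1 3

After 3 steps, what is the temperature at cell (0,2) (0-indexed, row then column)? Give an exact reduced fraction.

Step 1: cell (0,2) = 7
Step 2: cell (0,2) = 25/4
Step 3: cell (0,2) = 2243/360
Full grid after step 3:
  3457/540 44467/7200 2243/360
  20411/3600 2176/375 6287/1200
  6167/1200 26281/6000 15551/3600
  3073/720 58109/14400 7249/2160

Answer: 2243/360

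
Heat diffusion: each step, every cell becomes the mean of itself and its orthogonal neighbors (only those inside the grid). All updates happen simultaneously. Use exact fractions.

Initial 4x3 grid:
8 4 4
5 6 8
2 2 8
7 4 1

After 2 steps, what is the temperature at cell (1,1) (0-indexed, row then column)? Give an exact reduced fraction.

Answer: 533/100

Derivation:
Step 1: cell (1,1) = 5
Step 2: cell (1,1) = 533/100
Full grid after step 2:
  197/36 43/8 52/9
  239/48 533/100 259/48
  1079/240 433/100 1199/240
  71/18 497/120 151/36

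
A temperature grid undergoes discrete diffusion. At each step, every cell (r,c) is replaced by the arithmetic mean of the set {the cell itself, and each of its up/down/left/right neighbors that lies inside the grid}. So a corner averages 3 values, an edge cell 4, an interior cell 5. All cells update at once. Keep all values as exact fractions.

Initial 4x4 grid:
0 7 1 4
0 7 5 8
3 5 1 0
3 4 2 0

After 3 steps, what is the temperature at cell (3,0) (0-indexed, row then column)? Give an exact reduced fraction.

Answer: 683/216

Derivation:
Step 1: cell (3,0) = 10/3
Step 2: cell (3,0) = 115/36
Step 3: cell (3,0) = 683/216
Full grid after step 3:
  7013/2160 6623/1800 7337/1800 4417/1080
  23387/7200 22031/6000 2273/600 13129/3600
  23339/7200 10027/3000 18193/6000 389/144
  683/216 21599/7200 3539/1440 4411/2160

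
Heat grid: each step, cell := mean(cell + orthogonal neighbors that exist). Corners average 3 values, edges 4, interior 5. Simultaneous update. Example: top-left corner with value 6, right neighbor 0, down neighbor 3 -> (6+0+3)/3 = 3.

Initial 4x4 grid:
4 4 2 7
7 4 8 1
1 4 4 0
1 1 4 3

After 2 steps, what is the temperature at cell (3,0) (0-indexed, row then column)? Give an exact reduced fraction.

Answer: 9/4

Derivation:
Step 1: cell (3,0) = 1
Step 2: cell (3,0) = 9/4
Full grid after step 2:
  25/6 383/80 953/240 151/36
  353/80 39/10 449/100 197/60
  221/80 359/100 78/25 37/12
  9/4 93/40 71/24 22/9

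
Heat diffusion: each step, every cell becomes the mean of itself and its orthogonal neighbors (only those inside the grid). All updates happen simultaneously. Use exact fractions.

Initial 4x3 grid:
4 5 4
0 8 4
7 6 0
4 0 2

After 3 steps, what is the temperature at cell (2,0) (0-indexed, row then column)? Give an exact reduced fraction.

Answer: 7117/1800

Derivation:
Step 1: cell (2,0) = 17/4
Step 2: cell (2,0) = 253/60
Step 3: cell (2,0) = 7117/1800
Full grid after step 3:
  3067/720 63781/14400 9221/2160
  863/200 24959/6000 7217/1800
  7117/1800 5531/1500 2921/900
  1933/540 11299/3600 1453/540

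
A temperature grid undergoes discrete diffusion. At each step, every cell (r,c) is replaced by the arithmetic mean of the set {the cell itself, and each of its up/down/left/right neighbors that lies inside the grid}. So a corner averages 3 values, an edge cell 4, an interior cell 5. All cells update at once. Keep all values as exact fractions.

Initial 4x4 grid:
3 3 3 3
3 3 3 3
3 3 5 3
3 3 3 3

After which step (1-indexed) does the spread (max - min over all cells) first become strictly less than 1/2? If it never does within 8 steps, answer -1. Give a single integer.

Step 1: max=7/2, min=3, spread=1/2
Step 2: max=86/25, min=3, spread=11/25
  -> spread < 1/2 first at step 2
Step 3: max=3967/1200, min=3, spread=367/1200
Step 4: max=17771/5400, min=913/300, spread=1337/5400
Step 5: max=527669/162000, min=27469/9000, spread=33227/162000
Step 6: max=15794327/4860000, min=166049/54000, spread=849917/4860000
Step 7: max=471114347/145800000, min=2498533/810000, spread=21378407/145800000
Step 8: max=14088462371/4374000000, min=752688343/243000000, spread=540072197/4374000000

Answer: 2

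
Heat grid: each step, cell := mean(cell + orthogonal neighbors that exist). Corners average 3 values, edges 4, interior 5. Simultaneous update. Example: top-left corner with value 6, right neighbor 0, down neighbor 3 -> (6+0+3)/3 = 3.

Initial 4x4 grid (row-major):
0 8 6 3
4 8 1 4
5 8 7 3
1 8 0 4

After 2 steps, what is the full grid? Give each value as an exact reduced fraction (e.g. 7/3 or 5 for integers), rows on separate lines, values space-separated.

Answer: 55/12 99/20 293/60 139/36
371/80 559/100 441/100 1007/240
1237/240 511/100 509/100 803/240
161/36 313/60 227/60 139/36

Derivation:
After step 1:
  4 11/2 9/2 13/3
  17/4 29/5 26/5 11/4
  9/2 36/5 19/5 9/2
  14/3 17/4 19/4 7/3
After step 2:
  55/12 99/20 293/60 139/36
  371/80 559/100 441/100 1007/240
  1237/240 511/100 509/100 803/240
  161/36 313/60 227/60 139/36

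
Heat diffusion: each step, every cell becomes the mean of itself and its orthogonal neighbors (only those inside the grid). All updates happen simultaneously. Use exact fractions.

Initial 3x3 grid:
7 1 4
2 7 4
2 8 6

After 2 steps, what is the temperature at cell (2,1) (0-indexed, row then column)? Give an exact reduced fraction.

Answer: 403/80

Derivation:
Step 1: cell (2,1) = 23/4
Step 2: cell (2,1) = 403/80
Full grid after step 2:
  151/36 929/240 13/3
  487/120 493/100 373/80
  19/4 403/80 17/3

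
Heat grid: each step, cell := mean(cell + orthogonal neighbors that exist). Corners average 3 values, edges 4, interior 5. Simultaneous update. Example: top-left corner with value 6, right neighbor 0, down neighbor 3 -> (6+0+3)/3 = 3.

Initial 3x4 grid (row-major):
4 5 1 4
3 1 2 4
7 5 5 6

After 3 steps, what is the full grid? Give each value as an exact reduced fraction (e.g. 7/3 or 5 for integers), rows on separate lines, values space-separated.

After step 1:
  4 11/4 3 3
  15/4 16/5 13/5 4
  5 9/2 9/2 5
After step 2:
  7/2 259/80 227/80 10/3
  319/80 84/25 173/50 73/20
  53/12 43/10 83/20 9/2
After step 3:
  143/40 2587/800 7721/2400 2357/720
  18317/4800 3669/1000 6983/2000 4483/1200
  3049/720 1217/300 1641/400 41/10

Answer: 143/40 2587/800 7721/2400 2357/720
18317/4800 3669/1000 6983/2000 4483/1200
3049/720 1217/300 1641/400 41/10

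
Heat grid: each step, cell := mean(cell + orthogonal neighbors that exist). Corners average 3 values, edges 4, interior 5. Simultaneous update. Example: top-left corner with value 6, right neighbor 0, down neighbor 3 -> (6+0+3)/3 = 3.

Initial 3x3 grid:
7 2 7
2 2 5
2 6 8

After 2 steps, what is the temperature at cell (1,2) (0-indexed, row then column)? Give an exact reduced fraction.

Step 1: cell (1,2) = 11/2
Step 2: cell (1,2) = 199/40
Full grid after step 2:
  137/36 487/120 44/9
  273/80 423/100 199/40
  133/36 527/120 49/9

Answer: 199/40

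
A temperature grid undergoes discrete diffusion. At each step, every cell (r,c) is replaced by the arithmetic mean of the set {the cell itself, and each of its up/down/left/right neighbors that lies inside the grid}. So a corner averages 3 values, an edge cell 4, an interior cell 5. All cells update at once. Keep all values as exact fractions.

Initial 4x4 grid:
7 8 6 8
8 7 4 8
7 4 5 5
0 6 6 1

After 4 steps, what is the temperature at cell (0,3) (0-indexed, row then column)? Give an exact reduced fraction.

Answer: 40961/6480

Derivation:
Step 1: cell (0,3) = 22/3
Step 2: cell (0,3) = 241/36
Step 3: cell (0,3) = 1403/216
Step 4: cell (0,3) = 40961/6480
Full grid after step 4:
  8699/1296 713069/108000 700453/108000 40961/6480
  167681/27000 555941/90000 536491/90000 319169/54000
  148783/27000 479347/90000 158131/30000 31109/6000
  160189/32400 526267/108000 18921/4000 51701/10800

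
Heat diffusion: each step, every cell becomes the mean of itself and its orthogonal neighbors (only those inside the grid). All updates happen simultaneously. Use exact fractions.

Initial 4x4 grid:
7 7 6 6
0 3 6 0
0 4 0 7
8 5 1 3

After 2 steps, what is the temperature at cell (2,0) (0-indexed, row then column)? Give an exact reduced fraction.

Answer: 367/120

Derivation:
Step 1: cell (2,0) = 3
Step 2: cell (2,0) = 367/120
Full grid after step 2:
  155/36 31/6 19/4 5
  85/24 353/100 108/25 57/16
  367/120 7/2 11/4 871/240
  71/18 809/240 841/240 101/36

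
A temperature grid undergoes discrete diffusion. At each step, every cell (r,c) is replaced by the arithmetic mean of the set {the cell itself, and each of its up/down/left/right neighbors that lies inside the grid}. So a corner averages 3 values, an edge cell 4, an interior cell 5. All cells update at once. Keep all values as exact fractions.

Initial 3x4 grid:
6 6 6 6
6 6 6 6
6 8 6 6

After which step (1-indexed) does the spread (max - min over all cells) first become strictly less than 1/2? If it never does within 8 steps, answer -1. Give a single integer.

Answer: 3

Derivation:
Step 1: max=20/3, min=6, spread=2/3
Step 2: max=391/60, min=6, spread=31/60
Step 3: max=3451/540, min=6, spread=211/540
  -> spread < 1/2 first at step 3
Step 4: max=340897/54000, min=5447/900, spread=14077/54000
Step 5: max=3056407/486000, min=327683/54000, spread=5363/24300
Step 6: max=91220809/14580000, min=182869/30000, spread=93859/583200
Step 7: max=5459074481/874800000, min=296936467/48600000, spread=4568723/34992000
Step 8: max=326708435629/52488000000, min=8929618889/1458000000, spread=8387449/83980800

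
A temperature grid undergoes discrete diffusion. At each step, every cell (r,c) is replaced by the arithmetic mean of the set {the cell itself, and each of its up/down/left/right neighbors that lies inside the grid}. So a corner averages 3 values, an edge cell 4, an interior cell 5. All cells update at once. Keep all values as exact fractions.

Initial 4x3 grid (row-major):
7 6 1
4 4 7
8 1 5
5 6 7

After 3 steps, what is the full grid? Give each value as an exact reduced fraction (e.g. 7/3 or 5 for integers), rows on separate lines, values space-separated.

After step 1:
  17/3 9/2 14/3
  23/4 22/5 17/4
  9/2 24/5 5
  19/3 19/4 6
After step 2:
  191/36 577/120 161/36
  1219/240 237/50 1099/240
  1283/240 469/100 401/80
  187/36 1313/240 21/4
After step 3:
  10939/2160 34787/7200 9979/2160
  36847/7200 7169/1500 33847/7200
  36557/7200 30311/6000 11719/2400
  1441/270 74179/14400 236/45

Answer: 10939/2160 34787/7200 9979/2160
36847/7200 7169/1500 33847/7200
36557/7200 30311/6000 11719/2400
1441/270 74179/14400 236/45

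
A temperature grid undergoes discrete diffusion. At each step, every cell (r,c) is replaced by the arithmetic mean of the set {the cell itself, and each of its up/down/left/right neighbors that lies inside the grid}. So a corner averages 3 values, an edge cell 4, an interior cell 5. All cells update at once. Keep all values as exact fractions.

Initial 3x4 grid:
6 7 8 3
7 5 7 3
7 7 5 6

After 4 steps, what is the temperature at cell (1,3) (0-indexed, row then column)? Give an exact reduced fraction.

Step 1: cell (1,3) = 19/4
Step 2: cell (1,3) = 1181/240
Step 3: cell (1,3) = 76519/14400
Step 4: cell (1,3) = 4654181/864000
Full grid after step 4:
  829109/129600 1346929/216000 1244629/216000 710879/129600
  5572831/864000 2220749/360000 2085799/360000 4654181/864000
  10189/1600 49627/8000 1237129/216000 707279/129600

Answer: 4654181/864000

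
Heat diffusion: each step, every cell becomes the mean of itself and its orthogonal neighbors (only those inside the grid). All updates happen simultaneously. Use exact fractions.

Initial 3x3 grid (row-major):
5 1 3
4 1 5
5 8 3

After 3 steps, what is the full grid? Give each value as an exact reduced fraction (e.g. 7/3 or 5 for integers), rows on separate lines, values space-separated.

Answer: 7553/2160 22763/7200 391/120
6139/1600 11581/3000 3211/900
1211/270 6789/1600 9173/2160

Derivation:
After step 1:
  10/3 5/2 3
  15/4 19/5 3
  17/3 17/4 16/3
After step 2:
  115/36 379/120 17/6
  331/80 173/50 227/60
  41/9 381/80 151/36
After step 3:
  7553/2160 22763/7200 391/120
  6139/1600 11581/3000 3211/900
  1211/270 6789/1600 9173/2160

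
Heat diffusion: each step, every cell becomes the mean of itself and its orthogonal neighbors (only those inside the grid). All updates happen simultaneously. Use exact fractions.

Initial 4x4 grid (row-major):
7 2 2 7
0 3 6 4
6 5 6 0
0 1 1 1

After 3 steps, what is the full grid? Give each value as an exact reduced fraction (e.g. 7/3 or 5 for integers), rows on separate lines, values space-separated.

Answer: 409/120 8927/2400 1133/288 8807/2160
8327/2400 3509/1000 22889/6000 1339/360
4297/1440 19529/6000 917/300 1079/360
5927/2160 907/360 899/360 1219/540

Derivation:
After step 1:
  3 7/2 17/4 13/3
  4 16/5 21/5 17/4
  11/4 21/5 18/5 11/4
  7/3 7/4 9/4 2/3
After step 2:
  7/2 279/80 977/240 77/18
  259/80 191/50 39/10 233/60
  797/240 31/10 17/5 169/60
  41/18 79/30 31/15 17/9
After step 3:
  409/120 8927/2400 1133/288 8807/2160
  8327/2400 3509/1000 22889/6000 1339/360
  4297/1440 19529/6000 917/300 1079/360
  5927/2160 907/360 899/360 1219/540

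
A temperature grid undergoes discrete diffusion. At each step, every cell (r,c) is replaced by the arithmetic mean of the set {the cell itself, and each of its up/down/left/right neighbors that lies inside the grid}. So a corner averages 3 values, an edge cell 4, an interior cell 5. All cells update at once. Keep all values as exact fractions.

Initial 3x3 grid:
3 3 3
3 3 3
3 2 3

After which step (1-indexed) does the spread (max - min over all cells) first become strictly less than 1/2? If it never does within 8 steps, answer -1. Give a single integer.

Step 1: max=3, min=8/3, spread=1/3
  -> spread < 1/2 first at step 1
Step 2: max=3, min=653/240, spread=67/240
Step 3: max=593/200, min=6043/2160, spread=1807/10800
Step 4: max=15839/5400, min=2434037/864000, spread=33401/288000
Step 5: max=1576609/540000, min=22098067/7776000, spread=3025513/38880000
Step 6: max=83644051/28800000, min=8866273133/3110400000, spread=53531/995328
Step 7: max=22536883949/7776000000, min=533839074151/186624000000, spread=450953/11943936
Step 8: max=2698351389481/933120000000, min=32083416439397/11197440000000, spread=3799043/143327232

Answer: 1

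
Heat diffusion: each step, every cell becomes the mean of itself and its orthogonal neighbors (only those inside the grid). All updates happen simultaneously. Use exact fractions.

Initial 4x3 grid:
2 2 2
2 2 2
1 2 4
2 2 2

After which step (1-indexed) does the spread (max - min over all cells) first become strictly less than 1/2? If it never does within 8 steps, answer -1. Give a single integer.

Answer: 3

Derivation:
Step 1: max=8/3, min=5/3, spread=1
Step 2: max=37/15, min=65/36, spread=119/180
Step 3: max=629/270, min=6851/3600, spread=4607/10800
  -> spread < 1/2 first at step 3
Step 4: max=242897/108000, min=70429/36000, spread=3161/10800
Step 5: max=2143157/972000, min=644549/324000, spread=20951/97200
Step 6: max=63274559/29160000, min=4894007/2430000, spread=181859/1166400
Step 7: max=3760224481/1749600000, min=591890651/291600000, spread=8355223/69984000
Step 8: max=223871498129/104976000000, min=2234960599/1093500000, spread=14904449/167961600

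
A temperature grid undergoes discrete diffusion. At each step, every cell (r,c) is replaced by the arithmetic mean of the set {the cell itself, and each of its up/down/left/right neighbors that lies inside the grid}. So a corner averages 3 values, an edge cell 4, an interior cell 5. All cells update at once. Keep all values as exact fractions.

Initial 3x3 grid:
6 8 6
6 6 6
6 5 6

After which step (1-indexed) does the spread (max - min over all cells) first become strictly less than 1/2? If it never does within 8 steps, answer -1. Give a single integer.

Step 1: max=20/3, min=17/3, spread=1
Step 2: max=781/120, min=209/36, spread=253/360
Step 3: max=45677/7200, min=84679/14400, spread=89/192
  -> spread < 1/2 first at step 3
Step 4: max=2718169/432000, min=5153213/864000, spread=755/2304
Step 5: max=161573393/25920000, min=311234911/51840000, spread=6353/27648
Step 6: max=9647305621/1555200000, min=18792758117/3110400000, spread=53531/331776
Step 7: max=576411533237/93312000000, min=1131684644599/186624000000, spread=450953/3981312
Step 8: max=34495171897489/5598720000000, min=68099943091853/11197440000000, spread=3799043/47775744

Answer: 3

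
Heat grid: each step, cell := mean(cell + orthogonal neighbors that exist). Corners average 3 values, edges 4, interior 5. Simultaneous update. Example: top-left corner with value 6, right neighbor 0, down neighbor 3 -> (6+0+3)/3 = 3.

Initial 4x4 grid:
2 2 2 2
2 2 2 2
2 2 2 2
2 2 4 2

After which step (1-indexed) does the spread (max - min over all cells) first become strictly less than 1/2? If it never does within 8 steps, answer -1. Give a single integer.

Step 1: max=8/3, min=2, spread=2/3
Step 2: max=151/60, min=2, spread=31/60
Step 3: max=1291/540, min=2, spread=211/540
  -> spread < 1/2 first at step 3
Step 4: max=124843/54000, min=2, spread=16843/54000
Step 5: max=1110643/486000, min=9079/4500, spread=130111/486000
Step 6: max=32802367/14580000, min=547159/270000, spread=3255781/14580000
Step 7: max=975153691/437400000, min=551107/270000, spread=82360351/437400000
Step 8: max=28995316891/13122000000, min=99706441/48600000, spread=2074577821/13122000000

Answer: 3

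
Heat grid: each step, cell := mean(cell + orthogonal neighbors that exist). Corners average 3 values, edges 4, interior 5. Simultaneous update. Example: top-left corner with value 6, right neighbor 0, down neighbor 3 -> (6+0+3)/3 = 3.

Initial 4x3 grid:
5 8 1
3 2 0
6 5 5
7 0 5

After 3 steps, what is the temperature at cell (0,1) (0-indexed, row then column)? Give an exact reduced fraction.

Answer: 13381/3600

Derivation:
Step 1: cell (0,1) = 4
Step 2: cell (0,1) = 239/60
Step 3: cell (0,1) = 13381/3600
Full grid after step 3:
  9341/2160 13381/3600 2417/720
  30107/7200 1436/375 7619/2400
  31577/7200 22651/6000 25427/7200
  4603/1080 58889/14400 1949/540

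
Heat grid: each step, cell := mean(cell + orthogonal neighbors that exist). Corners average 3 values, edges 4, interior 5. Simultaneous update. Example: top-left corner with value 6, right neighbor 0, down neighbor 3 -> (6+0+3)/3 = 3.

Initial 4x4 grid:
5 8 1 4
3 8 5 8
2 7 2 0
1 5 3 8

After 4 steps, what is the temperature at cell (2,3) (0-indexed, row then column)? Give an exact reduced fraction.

Answer: 911503/216000

Derivation:
Step 1: cell (2,3) = 9/2
Step 2: cell (2,3) = 949/240
Step 3: cell (2,3) = 6137/1440
Step 4: cell (2,3) = 911503/216000
Full grid after step 4:
  322673/64800 268229/54000 258203/54000 295529/64800
  1012991/216000 34163/7200 825779/180000 963527/216000
  908647/216000 769969/180000 779593/180000 911503/216000
  251539/64800 433181/108000 439289/108000 10723/2592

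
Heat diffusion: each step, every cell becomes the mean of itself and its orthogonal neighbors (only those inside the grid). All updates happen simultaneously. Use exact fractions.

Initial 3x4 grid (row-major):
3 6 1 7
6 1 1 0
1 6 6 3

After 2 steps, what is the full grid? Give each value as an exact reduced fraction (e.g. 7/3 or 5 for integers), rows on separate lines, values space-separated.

After step 1:
  5 11/4 15/4 8/3
  11/4 4 9/5 11/4
  13/3 7/2 4 3
After step 2:
  7/2 31/8 329/120 55/18
  193/48 74/25 163/50 613/240
  127/36 95/24 123/40 13/4

Answer: 7/2 31/8 329/120 55/18
193/48 74/25 163/50 613/240
127/36 95/24 123/40 13/4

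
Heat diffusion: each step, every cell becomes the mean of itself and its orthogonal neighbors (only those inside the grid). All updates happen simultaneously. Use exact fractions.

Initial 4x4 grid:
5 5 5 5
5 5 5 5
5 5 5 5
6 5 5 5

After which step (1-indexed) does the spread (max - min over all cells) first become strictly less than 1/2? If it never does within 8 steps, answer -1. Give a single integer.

Answer: 1

Derivation:
Step 1: max=16/3, min=5, spread=1/3
  -> spread < 1/2 first at step 1
Step 2: max=95/18, min=5, spread=5/18
Step 3: max=1121/216, min=5, spread=41/216
Step 4: max=33443/6480, min=5, spread=1043/6480
Step 5: max=997553/194400, min=5, spread=25553/194400
Step 6: max=29831459/5832000, min=90079/18000, spread=645863/5832000
Step 7: max=892441691/174960000, min=600971/120000, spread=16225973/174960000
Step 8: max=26721477983/5248800000, min=270701/54000, spread=409340783/5248800000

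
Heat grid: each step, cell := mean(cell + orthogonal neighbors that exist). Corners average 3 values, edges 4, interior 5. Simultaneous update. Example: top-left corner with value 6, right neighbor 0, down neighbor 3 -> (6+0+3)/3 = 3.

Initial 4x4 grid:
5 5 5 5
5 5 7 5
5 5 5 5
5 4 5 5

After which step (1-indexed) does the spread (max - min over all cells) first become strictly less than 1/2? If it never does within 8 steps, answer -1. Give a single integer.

Answer: 4

Derivation:
Step 1: max=11/2, min=14/3, spread=5/6
Step 2: max=136/25, min=569/120, spread=419/600
Step 3: max=6367/1200, min=5189/1080, spread=5413/10800
Step 4: max=28571/5400, min=158363/32400, spread=13063/32400
  -> spread < 1/2 first at step 4
Step 5: max=850247/162000, min=4772009/972000, spread=329473/972000
Step 6: max=3181237/607500, min=144344093/29160000, spread=8355283/29160000
Step 7: max=759715457/145800000, min=4347661949/874800000, spread=210630793/874800000
Step 8: max=11361836263/2187000000, min=131027024153/26244000000, spread=5315011003/26244000000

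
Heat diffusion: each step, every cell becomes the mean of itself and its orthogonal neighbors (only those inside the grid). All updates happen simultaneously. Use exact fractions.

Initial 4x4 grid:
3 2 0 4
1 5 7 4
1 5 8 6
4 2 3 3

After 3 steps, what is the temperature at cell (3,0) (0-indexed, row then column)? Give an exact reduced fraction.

Step 1: cell (3,0) = 7/3
Step 2: cell (3,0) = 103/36
Step 3: cell (3,0) = 6707/2160
Full grid after step 3:
  97/36 487/160 26251/7200 8293/2160
  1403/480 901/250 24991/6000 8059/1800
  4561/1440 22697/6000 572/125 2819/600
  6707/2160 1327/360 853/200 829/180

Answer: 6707/2160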